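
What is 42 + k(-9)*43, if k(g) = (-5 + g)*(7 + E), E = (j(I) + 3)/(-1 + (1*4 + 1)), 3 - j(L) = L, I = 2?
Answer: -4774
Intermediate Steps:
j(L) = 3 - L
E = 1 (E = ((3 - 1*2) + 3)/(-1 + (1*4 + 1)) = ((3 - 2) + 3)/(-1 + (4 + 1)) = (1 + 3)/(-1 + 5) = 4/4 = 4*(1/4) = 1)
k(g) = -40 + 8*g (k(g) = (-5 + g)*(7 + 1) = (-5 + g)*8 = -40 + 8*g)
42 + k(-9)*43 = 42 + (-40 + 8*(-9))*43 = 42 + (-40 - 72)*43 = 42 - 112*43 = 42 - 4816 = -4774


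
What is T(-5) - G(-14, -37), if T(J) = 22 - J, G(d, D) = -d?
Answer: 13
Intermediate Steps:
T(-5) - G(-14, -37) = (22 - 1*(-5)) - (-1)*(-14) = (22 + 5) - 1*14 = 27 - 14 = 13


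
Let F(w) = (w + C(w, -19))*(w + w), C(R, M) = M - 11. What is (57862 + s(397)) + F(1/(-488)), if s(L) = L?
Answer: 6937030289/119072 ≈ 58259.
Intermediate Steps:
C(R, M) = -11 + M
F(w) = 2*w*(-30 + w) (F(w) = (w + (-11 - 19))*(w + w) = (w - 30)*(2*w) = (-30 + w)*(2*w) = 2*w*(-30 + w))
(57862 + s(397)) + F(1/(-488)) = (57862 + 397) + 2*(-30 + 1/(-488))/(-488) = 58259 + 2*(-1/488)*(-30 - 1/488) = 58259 + 2*(-1/488)*(-14641/488) = 58259 + 14641/119072 = 6937030289/119072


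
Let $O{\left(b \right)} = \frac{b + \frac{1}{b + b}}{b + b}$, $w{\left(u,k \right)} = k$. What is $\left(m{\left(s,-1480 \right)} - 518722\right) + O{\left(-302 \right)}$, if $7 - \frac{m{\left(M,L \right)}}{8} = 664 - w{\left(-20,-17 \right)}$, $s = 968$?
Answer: $- \frac{191204990615}{364816} \approx -5.2411 \cdot 10^{5}$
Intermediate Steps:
$O{\left(b \right)} = \frac{b + \frac{1}{2 b}}{2 b}$
$m{\left(M,L \right)} = -5392$ ($m{\left(M,L \right)} = 56 - 8 \left(664 - -17\right) = 56 - 8 \left(664 + 17\right) = 56 - 5448 = -5392$)
$\left(m{\left(s,-1480 \right)} - 518722\right) + O{\left(-302 \right)} = \left(-5392 - 518722\right) + \left(\frac{1}{2} + \frac{1}{4 \cdot 91204}\right) = -524114 + \left(\frac{1}{2} + \frac{1}{4} \cdot \frac{1}{91204}\right) = -524114 + \left(\frac{1}{2} + \frac{1}{364816}\right) = -524114 + \frac{182409}{364816} = - \frac{191204990615}{364816}$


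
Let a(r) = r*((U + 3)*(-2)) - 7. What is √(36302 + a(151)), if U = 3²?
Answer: √32671 ≈ 180.75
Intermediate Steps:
U = 9
a(r) = -7 - 24*r (a(r) = r*((9 + 3)*(-2)) - 7 = r*(12*(-2)) - 7 = r*(-24) - 7 = -24*r - 7 = -7 - 24*r)
√(36302 + a(151)) = √(36302 + (-7 - 24*151)) = √(36302 + (-7 - 3624)) = √(36302 - 3631) = √32671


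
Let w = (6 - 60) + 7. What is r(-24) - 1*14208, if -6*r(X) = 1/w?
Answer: -4006655/282 ≈ -14208.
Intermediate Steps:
w = -47 (w = -54 + 7 = -47)
r(X) = 1/282 (r(X) = -⅙/(-47) = -⅙*(-1/47) = 1/282)
r(-24) - 1*14208 = 1/282 - 1*14208 = 1/282 - 14208 = -4006655/282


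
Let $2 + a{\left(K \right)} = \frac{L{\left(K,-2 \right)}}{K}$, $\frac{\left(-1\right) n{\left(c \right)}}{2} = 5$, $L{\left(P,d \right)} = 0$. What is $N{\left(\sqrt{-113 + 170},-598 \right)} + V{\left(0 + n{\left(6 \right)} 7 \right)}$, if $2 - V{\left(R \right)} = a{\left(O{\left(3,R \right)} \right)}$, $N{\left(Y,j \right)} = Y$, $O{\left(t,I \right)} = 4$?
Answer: $4 + \sqrt{57} \approx 11.55$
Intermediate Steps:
$n{\left(c \right)} = -10$ ($n{\left(c \right)} = \left(-2\right) 5 = -10$)
$a{\left(K \right)} = -2$ ($a{\left(K \right)} = -2 + \frac{0}{K} = -2 + 0 = -2$)
$V{\left(R \right)} = 4$ ($V{\left(R \right)} = 2 - -2 = 2 + 2 = 4$)
$N{\left(\sqrt{-113 + 170},-598 \right)} + V{\left(0 + n{\left(6 \right)} 7 \right)} = \sqrt{-113 + 170} + 4 = \sqrt{57} + 4 = 4 + \sqrt{57}$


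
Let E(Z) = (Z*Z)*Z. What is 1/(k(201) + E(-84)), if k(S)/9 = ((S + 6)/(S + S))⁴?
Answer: -322417936/191098196334855 ≈ -1.6872e-6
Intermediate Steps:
k(S) = 9*(6 + S)⁴/(16*S⁴) (k(S) = 9*((S + 6)/(S + S))⁴ = 9*((6 + S)/((2*S)))⁴ = 9*((6 + S)*(1/(2*S)))⁴ = 9*((6 + S)/(2*S))⁴ = 9*((6 + S)⁴/(16*S⁴)) = 9*(6 + S)⁴/(16*S⁴))
E(Z) = Z³ (E(Z) = Z²*Z = Z³)
1/(k(201) + E(-84)) = 1/((9/16)*(6 + 201)⁴/201⁴ + (-84)³) = 1/((9/16)*(1/1632240801)*207⁴ - 592704) = 1/((9/16)*(1/1632240801)*1836036801 - 592704) = 1/(204004089/322417936 - 592704) = 1/(-191098196334855/322417936) = -322417936/191098196334855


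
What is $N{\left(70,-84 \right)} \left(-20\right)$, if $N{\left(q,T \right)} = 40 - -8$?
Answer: $-960$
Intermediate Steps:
$N{\left(q,T \right)} = 48$ ($N{\left(q,T \right)} = 40 + 8 = 48$)
$N{\left(70,-84 \right)} \left(-20\right) = 48 \left(-20\right) = -960$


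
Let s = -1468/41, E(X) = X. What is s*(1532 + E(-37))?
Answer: -2194660/41 ≈ -53528.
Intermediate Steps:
s = -1468/41 (s = -1468*1/41 = -1468/41 ≈ -35.805)
s*(1532 + E(-37)) = -1468*(1532 - 37)/41 = -1468/41*1495 = -2194660/41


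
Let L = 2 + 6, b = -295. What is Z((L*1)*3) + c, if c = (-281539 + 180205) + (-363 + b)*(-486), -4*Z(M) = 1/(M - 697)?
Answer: 588078169/2692 ≈ 2.1845e+5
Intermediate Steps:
L = 8
Z(M) = -1/(4*(-697 + M)) (Z(M) = -1/(4*(M - 697)) = -1/(4*(-697 + M)))
c = 218454 (c = (-281539 + 180205) + (-363 - 295)*(-486) = -101334 - 658*(-486) = -101334 + 319788 = 218454)
Z((L*1)*3) + c = -1/(-2788 + 4*((8*1)*3)) + 218454 = -1/(-2788 + 4*(8*3)) + 218454 = -1/(-2788 + 4*24) + 218454 = -1/(-2788 + 96) + 218454 = -1/(-2692) + 218454 = -1*(-1/2692) + 218454 = 1/2692 + 218454 = 588078169/2692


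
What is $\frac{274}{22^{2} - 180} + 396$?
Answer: $\frac{60329}{152} \approx 396.9$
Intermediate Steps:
$\frac{274}{22^{2} - 180} + 396 = \frac{274}{484 - 180} + 396 = \frac{274}{304} + 396 = 274 \cdot \frac{1}{304} + 396 = \frac{137}{152} + 396 = \frac{60329}{152}$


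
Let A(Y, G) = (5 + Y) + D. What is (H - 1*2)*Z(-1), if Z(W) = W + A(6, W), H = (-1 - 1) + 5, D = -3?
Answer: 7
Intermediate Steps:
A(Y, G) = 2 + Y (A(Y, G) = (5 + Y) - 3 = 2 + Y)
H = 3 (H = -2 + 5 = 3)
Z(W) = 8 + W (Z(W) = W + (2 + 6) = W + 8 = 8 + W)
(H - 1*2)*Z(-1) = (3 - 1*2)*(8 - 1) = (3 - 2)*7 = 1*7 = 7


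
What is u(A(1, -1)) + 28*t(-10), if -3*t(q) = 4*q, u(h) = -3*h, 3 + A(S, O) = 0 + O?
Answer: 1156/3 ≈ 385.33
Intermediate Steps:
A(S, O) = -3 + O (A(S, O) = -3 + (0 + O) = -3 + O)
t(q) = -4*q/3
u(A(1, -1)) + 28*t(-10) = -3*(-3 - 1) + 28*(-4/3*(-10)) = -3*(-4) + 28*(40/3) = 12 + 1120/3 = 1156/3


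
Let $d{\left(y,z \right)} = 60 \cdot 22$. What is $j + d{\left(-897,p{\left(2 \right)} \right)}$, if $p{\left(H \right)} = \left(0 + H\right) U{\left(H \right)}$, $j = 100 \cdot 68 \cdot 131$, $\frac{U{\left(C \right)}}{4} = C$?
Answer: $892120$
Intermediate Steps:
$U{\left(C \right)} = 4 C$
$j = 890800$ ($j = 6800 \cdot 131 = 890800$)
$p{\left(H \right)} = 4 H^{2}$ ($p{\left(H \right)} = \left(0 + H\right) 4 H = H 4 H = 4 H^{2}$)
$d{\left(y,z \right)} = 1320$
$j + d{\left(-897,p{\left(2 \right)} \right)} = 890800 + 1320 = 892120$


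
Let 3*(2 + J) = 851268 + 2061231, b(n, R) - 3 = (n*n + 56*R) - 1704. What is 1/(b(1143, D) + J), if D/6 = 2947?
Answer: 1/3265771 ≈ 3.0621e-7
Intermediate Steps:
D = 17682 (D = 6*2947 = 17682)
b(n, R) = -1701 + n² + 56*R (b(n, R) = 3 + ((n*n + 56*R) - 1704) = 3 + ((n² + 56*R) - 1704) = 3 + (-1704 + n² + 56*R) = -1701 + n² + 56*R)
J = 970831 (J = -2 + (851268 + 2061231)/3 = -2 + (⅓)*2912499 = -2 + 970833 = 970831)
1/(b(1143, D) + J) = 1/((-1701 + 1143² + 56*17682) + 970831) = 1/((-1701 + 1306449 + 990192) + 970831) = 1/(2294940 + 970831) = 1/3265771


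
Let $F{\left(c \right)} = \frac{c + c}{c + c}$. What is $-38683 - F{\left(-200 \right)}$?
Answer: $-38684$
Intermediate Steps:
$F{\left(c \right)} = 1$ ($F{\left(c \right)} = \frac{2 c}{2 c} = 2 c \frac{1}{2 c} = 1$)
$-38683 - F{\left(-200 \right)} = -38683 - 1 = -38684$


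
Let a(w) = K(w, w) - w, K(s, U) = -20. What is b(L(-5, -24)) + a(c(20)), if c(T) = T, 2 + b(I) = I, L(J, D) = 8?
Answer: -34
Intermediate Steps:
b(I) = -2 + I
a(w) = -20 - w
b(L(-5, -24)) + a(c(20)) = (-2 + 8) + (-20 - 1*20) = 6 + (-20 - 20) = 6 - 40 = -34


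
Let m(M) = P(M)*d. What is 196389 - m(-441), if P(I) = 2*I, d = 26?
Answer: 219321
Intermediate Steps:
m(M) = 52*M (m(M) = (2*M)*26 = 52*M)
196389 - m(-441) = 196389 - 52*(-441) = 196389 - 1*(-22932) = 196389 + 22932 = 219321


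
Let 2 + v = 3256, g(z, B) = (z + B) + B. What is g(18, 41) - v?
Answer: -3154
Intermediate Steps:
g(z, B) = z + 2*B (g(z, B) = (B + z) + B = z + 2*B)
v = 3254 (v = -2 + 3256 = 3254)
g(18, 41) - v = (18 + 2*41) - 1*3254 = (18 + 82) - 3254 = 100 - 3254 = -3154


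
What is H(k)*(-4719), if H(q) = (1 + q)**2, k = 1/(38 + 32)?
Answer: -23788479/4900 ≈ -4854.8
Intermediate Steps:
k = 1/70 ≈ 0.014286
H(k)*(-4719) = (1 + 1/70)**2*(-4719) = (71/70)**2*(-4719) = (5041/4900)*(-4719) = -23788479/4900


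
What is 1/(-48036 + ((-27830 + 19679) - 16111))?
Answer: -1/72298 ≈ -1.3832e-5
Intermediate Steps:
1/(-48036 + ((-27830 + 19679) - 16111)) = 1/(-48036 + (-8151 - 16111)) = 1/(-48036 - 24262) = 1/(-72298) = -1/72298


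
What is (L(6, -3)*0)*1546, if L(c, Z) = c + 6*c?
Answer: 0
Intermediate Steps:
L(c, Z) = 7*c
(L(6, -3)*0)*1546 = ((7*6)*0)*1546 = (42*0)*1546 = 0*1546 = 0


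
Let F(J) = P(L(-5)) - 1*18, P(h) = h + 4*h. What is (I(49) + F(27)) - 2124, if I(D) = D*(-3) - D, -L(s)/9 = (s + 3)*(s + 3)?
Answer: -2518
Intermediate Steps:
L(s) = -9*(3 + s)² (L(s) = -9*(s + 3)*(s + 3) = -9*(3 + s)*(3 + s) = -9*(3 + s)²)
P(h) = 5*h
F(J) = -198 (F(J) = 5*(-9*(3 - 5)²) - 1*18 = 5*(-9*(-2)²) - 18 = 5*(-9*4) - 18 = 5*(-36) - 18 = -180 - 18 = -198)
I(D) = -4*D (I(D) = -3*D - D = -4*D)
(I(49) + F(27)) - 2124 = (-4*49 - 198) - 2124 = (-196 - 198) - 2124 = -394 - 2124 = -2518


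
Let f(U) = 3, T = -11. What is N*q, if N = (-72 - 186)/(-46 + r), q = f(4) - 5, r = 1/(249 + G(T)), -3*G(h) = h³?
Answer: -1072248/95585 ≈ -11.218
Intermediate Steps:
G(h) = -h³/3
r = 3/2078 (r = 1/(249 - ⅓*(-11)³) = 1/(249 - ⅓*(-1331)) = 1/(249 + 1331/3) = 1/(2078/3) = 3/2078 ≈ 0.0014437)
q = -2 (q = 3 - 5 = -2)
N = 536124/95585 (N = (-72 - 186)/(-46 + 3/2078) = -258/(-95585/2078) = -258*(-2078/95585) = 536124/95585 ≈ 5.6089)
N*q = (536124/95585)*(-2) = -1072248/95585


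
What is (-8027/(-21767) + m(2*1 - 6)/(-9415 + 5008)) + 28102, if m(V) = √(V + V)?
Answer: 611704261/21767 - 2*I*√2/4407 ≈ 28102.0 - 0.0006418*I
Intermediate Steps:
m(V) = √2*√V (m(V) = √(2*V) = √2*√V)
(-8027/(-21767) + m(2*1 - 6)/(-9415 + 5008)) + 28102 = (-8027/(-21767) + (√2*√(2*1 - 6))/(-9415 + 5008)) + 28102 = (-8027*(-1/21767) + (√2*√(2 - 6))/(-4407)) + 28102 = (8027/21767 + (√2*√(-4))*(-1/4407)) + 28102 = (8027/21767 + (√2*(2*I))*(-1/4407)) + 28102 = (8027/21767 + (2*I*√2)*(-1/4407)) + 28102 = (8027/21767 - 2*I*√2/4407) + 28102 = 611704261/21767 - 2*I*√2/4407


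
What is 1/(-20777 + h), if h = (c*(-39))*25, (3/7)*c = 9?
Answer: -1/41252 ≈ -2.4241e-5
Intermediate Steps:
c = 21 (c = (7/3)*9 = 21)
h = -20475 (h = (21*(-39))*25 = -819*25 = -20475)
1/(-20777 + h) = 1/(-20777 - 20475) = 1/(-41252) = -1/41252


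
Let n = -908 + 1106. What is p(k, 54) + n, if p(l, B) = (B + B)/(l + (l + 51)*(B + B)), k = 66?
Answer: 419184/2117 ≈ 198.01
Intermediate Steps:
p(l, B) = 2*B/(l + 2*B*(51 + l)) (p(l, B) = (2*B)/(l + (51 + l)*(2*B)) = (2*B)/(l + 2*B*(51 + l)) = 2*B/(l + 2*B*(51 + l)))
n = 198
p(k, 54) + n = 2*54/(66 + 102*54 + 2*54*66) + 198 = 2*54/(66 + 5508 + 7128) + 198 = 2*54/12702 + 198 = 2*54*(1/12702) + 198 = 18/2117 + 198 = 419184/2117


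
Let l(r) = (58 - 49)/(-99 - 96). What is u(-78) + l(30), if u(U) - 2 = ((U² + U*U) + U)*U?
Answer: -61296173/65 ≈ -9.4302e+5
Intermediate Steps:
l(r) = -3/65 (l(r) = 9/(-195) = 9*(-1/195) = -3/65)
u(U) = 2 + U*(U + 2*U²) (u(U) = 2 + ((U² + U*U) + U)*U = 2 + ((U² + U²) + U)*U = 2 + (2*U² + U)*U = 2 + (U + 2*U²)*U = 2 + U*(U + 2*U²))
u(-78) + l(30) = (2 + (-78)² + 2*(-78)³) - 3/65 = (2 + 6084 + 2*(-474552)) - 3/65 = (2 + 6084 - 949104) - 3/65 = -943018 - 3/65 = -61296173/65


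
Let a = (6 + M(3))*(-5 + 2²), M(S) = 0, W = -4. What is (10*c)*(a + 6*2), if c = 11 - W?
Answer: 900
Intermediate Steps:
c = 15 (c = 11 - 1*(-4) = 11 + 4 = 15)
a = -6 (a = (6 + 0)*(-5 + 2²) = 6*(-5 + 4) = 6*(-1) = -6)
(10*c)*(a + 6*2) = (10*15)*(-6 + 6*2) = 150*(-6 + 12) = 150*6 = 900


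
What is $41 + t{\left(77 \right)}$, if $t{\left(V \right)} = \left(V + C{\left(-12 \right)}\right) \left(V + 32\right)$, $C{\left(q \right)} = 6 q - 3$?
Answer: $259$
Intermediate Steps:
$C{\left(q \right)} = -3 + 6 q$
$t{\left(V \right)} = \left(-75 + V\right) \left(32 + V\right)$ ($t{\left(V \right)} = \left(V + \left(-3 + 6 \left(-12\right)\right)\right) \left(V + 32\right) = \left(V - 75\right) \left(32 + V\right) = \left(-75 + V\right) \left(32 + V\right)$)
$41 + t{\left(77 \right)} = 41 - \left(5711 - 5929\right) = 41 - -218 = 41 + 218 = 259$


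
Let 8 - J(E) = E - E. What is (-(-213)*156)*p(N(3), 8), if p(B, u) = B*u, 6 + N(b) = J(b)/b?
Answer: -886080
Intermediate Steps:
J(E) = 8 (J(E) = 8 - (E - E) = 8 - 1*0 = 8 + 0 = 8)
N(b) = -6 + 8/b
(-(-213)*156)*p(N(3), 8) = (-(-213)*156)*((-6 + 8/3)*8) = (-213*(-156))*((-6 + 8*(⅓))*8) = 33228*((-6 + 8/3)*8) = 33228*(-10/3*8) = 33228*(-80/3) = -886080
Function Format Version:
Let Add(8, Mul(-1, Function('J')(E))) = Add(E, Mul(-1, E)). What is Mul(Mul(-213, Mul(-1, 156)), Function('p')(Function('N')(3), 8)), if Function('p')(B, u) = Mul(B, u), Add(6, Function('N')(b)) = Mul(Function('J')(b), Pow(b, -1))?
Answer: -886080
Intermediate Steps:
Function('J')(E) = 8 (Function('J')(E) = Add(8, Mul(-1, Add(E, Mul(-1, E)))) = Add(8, Mul(-1, 0)) = Add(8, 0) = 8)
Function('N')(b) = Add(-6, Mul(8, Pow(b, -1)))
Mul(Mul(-213, Mul(-1, 156)), Function('p')(Function('N')(3), 8)) = Mul(Mul(-213, Mul(-1, 156)), Mul(Add(-6, Mul(8, Pow(3, -1))), 8)) = Mul(Mul(-213, -156), Mul(Add(-6, Mul(8, Rational(1, 3))), 8)) = Mul(33228, Mul(Add(-6, Rational(8, 3)), 8)) = Mul(33228, Mul(Rational(-10, 3), 8)) = Mul(33228, Rational(-80, 3)) = -886080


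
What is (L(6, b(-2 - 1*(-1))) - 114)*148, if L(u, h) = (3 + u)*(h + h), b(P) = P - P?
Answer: -16872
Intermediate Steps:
b(P) = 0
L(u, h) = 2*h*(3 + u) (L(u, h) = (3 + u)*(2*h) = 2*h*(3 + u))
(L(6, b(-2 - 1*(-1))) - 114)*148 = (2*0*(3 + 6) - 114)*148 = (2*0*9 - 114)*148 = (0 - 114)*148 = -114*148 = -16872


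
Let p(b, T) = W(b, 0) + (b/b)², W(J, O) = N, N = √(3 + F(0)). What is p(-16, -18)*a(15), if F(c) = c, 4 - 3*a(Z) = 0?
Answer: 4/3 + 4*√3/3 ≈ 3.6427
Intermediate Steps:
a(Z) = 4/3 (a(Z) = 4/3 - ⅓*0 = 4/3 + 0 = 4/3)
N = √3 (N = √(3 + 0) = √3 ≈ 1.7320)
W(J, O) = √3
p(b, T) = 1 + √3 (p(b, T) = √3 + (b/b)² = √3 + 1² = √3 + 1 = 1 + √3)
p(-16, -18)*a(15) = (1 + √3)*(4/3) = 4/3 + 4*√3/3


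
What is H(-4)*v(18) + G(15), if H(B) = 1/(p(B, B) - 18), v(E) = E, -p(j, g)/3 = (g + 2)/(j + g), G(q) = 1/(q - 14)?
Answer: 1/25 ≈ 0.040000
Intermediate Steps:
G(q) = 1/(-14 + q)
p(j, g) = -3*(2 + g)/(g + j) (p(j, g) = -3*(g + 2)/(j + g) = -3*(2 + g)/(g + j))
H(B) = 1/(-18 + 3*(-2 - B)/(2*B)) (H(B) = 1/(3*(-2 - B)/(B + B) - 18) = 1/(3*(-2 - B)/((2*B)) - 18) = 1/(3*(1/(2*B))*(-2 - B) - 18) = 1/(3*(-2 - B)/(2*B) - 18) = 1/(-18 + 3*(-2 - B)/(2*B)))
H(-4)*v(18) + G(15) = -2*(-4)/(6 + 39*(-4))*18 + 1/(-14 + 15) = -2*(-4)/(6 - 156)*18 + 1/1 = -2*(-4)/(-150)*18 + 1 = -2*(-4)*(-1/150)*18 + 1 = -4/75*18 + 1 = -24/25 + 1 = 1/25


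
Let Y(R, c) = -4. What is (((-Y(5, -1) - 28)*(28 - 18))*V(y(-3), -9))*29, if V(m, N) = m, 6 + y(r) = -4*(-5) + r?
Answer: -76560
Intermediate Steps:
y(r) = 14 + r (y(r) = -6 + (-4*(-5) + r) = -6 + (20 + r) = 14 + r)
(((-Y(5, -1) - 28)*(28 - 18))*V(y(-3), -9))*29 = (((-1*(-4) - 28)*(28 - 18))*(14 - 3))*29 = (((4 - 28)*10)*11)*29 = (-24*10*11)*29 = -240*11*29 = -2640*29 = -76560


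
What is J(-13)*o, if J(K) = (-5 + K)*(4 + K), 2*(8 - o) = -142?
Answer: 12798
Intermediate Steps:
o = 79 (o = 8 - ½*(-142) = 8 + 71 = 79)
J(-13)*o = (-20 + (-13)² - 1*(-13))*79 = (-20 + 169 + 13)*79 = 162*79 = 12798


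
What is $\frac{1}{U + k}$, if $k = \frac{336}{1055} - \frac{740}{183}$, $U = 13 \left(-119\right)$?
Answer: $- \frac{193065}{299390767} \approx -0.00064486$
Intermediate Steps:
$U = -1547$
$k = - \frac{719212}{193065}$ ($k = 336 \cdot \frac{1}{1055} - \frac{740}{183} = \frac{336}{1055} - \frac{740}{183} = - \frac{719212}{193065} \approx -3.7252$)
$\frac{1}{U + k} = \frac{1}{-1547 - \frac{719212}{193065}} = \frac{1}{- \frac{299390767}{193065}} = - \frac{193065}{299390767}$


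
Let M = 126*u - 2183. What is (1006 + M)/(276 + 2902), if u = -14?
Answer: -2941/3178 ≈ -0.92542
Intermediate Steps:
M = -3947 (M = 126*(-14) - 2183 = -1764 - 2183 = -3947)
(1006 + M)/(276 + 2902) = (1006 - 3947)/(276 + 2902) = -2941/3178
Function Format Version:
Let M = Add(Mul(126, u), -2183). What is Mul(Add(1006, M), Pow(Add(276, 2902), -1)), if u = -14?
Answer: Rational(-2941, 3178) ≈ -0.92542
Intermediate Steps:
M = -3947 (M = Add(Mul(126, -14), -2183) = Add(-1764, -2183) = -3947)
Mul(Add(1006, M), Pow(Add(276, 2902), -1)) = Mul(Add(1006, -3947), Pow(Add(276, 2902), -1)) = Mul(-2941, Pow(3178, -1)) = Mul(-2941, Rational(1, 3178)) = Rational(-2941, 3178)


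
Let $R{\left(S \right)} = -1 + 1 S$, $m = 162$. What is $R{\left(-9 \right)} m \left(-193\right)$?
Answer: $312660$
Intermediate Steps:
$R{\left(S \right)} = -1 + S$
$R{\left(-9 \right)} m \left(-193\right) = \left(-1 - 9\right) 162 \left(-193\right) = \left(-10\right) 162 \left(-193\right) = \left(-1620\right) \left(-193\right) = 312660$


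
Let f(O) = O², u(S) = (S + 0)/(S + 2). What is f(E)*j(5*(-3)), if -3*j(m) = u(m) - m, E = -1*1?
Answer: -70/13 ≈ -5.3846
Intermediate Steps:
E = -1
u(S) = S/(2 + S)
j(m) = m/3 - m/(3*(2 + m)) (j(m) = -(m/(2 + m) - m)/3 = -(-m + m/(2 + m))/3 = m/3 - m/(3*(2 + m)))
f(E)*j(5*(-3)) = (-1)²*((5*(-3))*(1 + 5*(-3))/(3*(2 + 5*(-3)))) = 1*((⅓)*(-15)*(1 - 15)/(2 - 15)) = 1*((⅓)*(-15)*(-14)/(-13)) = 1*((⅓)*(-15)*(-1/13)*(-14)) = 1*(-70/13) = -70/13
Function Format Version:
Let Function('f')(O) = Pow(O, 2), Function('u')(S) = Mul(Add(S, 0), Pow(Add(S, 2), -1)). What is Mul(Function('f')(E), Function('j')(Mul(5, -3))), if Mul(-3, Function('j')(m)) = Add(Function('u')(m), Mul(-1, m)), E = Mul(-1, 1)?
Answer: Rational(-70, 13) ≈ -5.3846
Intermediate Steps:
E = -1
Function('u')(S) = Mul(S, Pow(Add(2, S), -1))
Function('j')(m) = Add(Mul(Rational(1, 3), m), Mul(Rational(-1, 3), m, Pow(Add(2, m), -1))) (Function('j')(m) = Mul(Rational(-1, 3), Add(Mul(m, Pow(Add(2, m), -1)), Mul(-1, m))) = Mul(Rational(-1, 3), Add(Mul(-1, m), Mul(m, Pow(Add(2, m), -1)))) = Add(Mul(Rational(1, 3), m), Mul(Rational(-1, 3), m, Pow(Add(2, m), -1))))
Mul(Function('f')(E), Function('j')(Mul(5, -3))) = Mul(Pow(-1, 2), Mul(Rational(1, 3), Mul(5, -3), Pow(Add(2, Mul(5, -3)), -1), Add(1, Mul(5, -3)))) = Mul(1, Mul(Rational(1, 3), -15, Pow(Add(2, -15), -1), Add(1, -15))) = Mul(1, Mul(Rational(1, 3), -15, Pow(-13, -1), -14)) = Mul(1, Mul(Rational(1, 3), -15, Rational(-1, 13), -14)) = Mul(1, Rational(-70, 13)) = Rational(-70, 13)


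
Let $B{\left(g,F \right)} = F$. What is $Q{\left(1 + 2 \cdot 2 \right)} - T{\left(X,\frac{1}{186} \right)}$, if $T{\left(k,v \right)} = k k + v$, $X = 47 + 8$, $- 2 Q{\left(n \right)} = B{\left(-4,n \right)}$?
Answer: $- \frac{281558}{93} \approx -3027.5$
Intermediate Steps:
$Q{\left(n \right)} = - \frac{n}{2}$
$X = 55$
$T{\left(k,v \right)} = v + k^{2}$ ($T{\left(k,v \right)} = k^{2} + v = v + k^{2}$)
$Q{\left(1 + 2 \cdot 2 \right)} - T{\left(X,\frac{1}{186} \right)} = - \frac{1 + 2 \cdot 2}{2} - \left(\frac{1}{186} + 55^{2}\right) = - \frac{1 + 4}{2} - \left(\frac{1}{186} + 3025\right) = \left(- \frac{1}{2}\right) 5 - \frac{562651}{186} = - \frac{5}{2} - \frac{562651}{186} = - \frac{281558}{93}$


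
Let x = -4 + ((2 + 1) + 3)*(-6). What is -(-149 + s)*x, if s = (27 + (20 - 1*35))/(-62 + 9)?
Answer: -316360/53 ≈ -5969.1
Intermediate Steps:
s = -12/53 (s = (27 + (20 - 35))/(-53) = (27 - 15)*(-1/53) = 12*(-1/53) = -12/53 ≈ -0.22642)
x = -40 (x = -4 + (3 + 3)*(-6) = -4 + 6*(-6) = -4 - 36 = -40)
-(-149 + s)*x = -(-149 - 12/53)*(-40) = -(-7909)*(-40)/53 = -1*316360/53 = -316360/53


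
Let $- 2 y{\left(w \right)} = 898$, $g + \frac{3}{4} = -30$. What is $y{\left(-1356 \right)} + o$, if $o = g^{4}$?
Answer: $\frac{228771697}{256} \approx 8.9364 \cdot 10^{5}$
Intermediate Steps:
$g = - \frac{123}{4}$ ($g = - \frac{3}{4} - 30 = - \frac{123}{4} \approx -30.75$)
$y{\left(w \right)} = -449$ ($y{\left(w \right)} = \left(- \frac{1}{2}\right) 898 = -449$)
$o = \frac{228886641}{256}$ ($o = \left(- \frac{123}{4}\right)^{4} = \frac{228886641}{256} \approx 8.9409 \cdot 10^{5}$)
$y{\left(-1356 \right)} + o = -449 + \frac{228886641}{256} = \frac{228771697}{256}$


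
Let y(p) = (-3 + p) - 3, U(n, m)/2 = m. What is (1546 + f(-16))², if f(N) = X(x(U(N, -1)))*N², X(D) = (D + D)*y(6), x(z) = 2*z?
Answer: 2390116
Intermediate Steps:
U(n, m) = 2*m
y(p) = -6 + p
X(D) = 0 (X(D) = (D + D)*(-6 + 6) = (2*D)*0 = 0)
f(N) = 0 (f(N) = 0*N² = 0)
(1546 + f(-16))² = (1546 + 0)² = 1546² = 2390116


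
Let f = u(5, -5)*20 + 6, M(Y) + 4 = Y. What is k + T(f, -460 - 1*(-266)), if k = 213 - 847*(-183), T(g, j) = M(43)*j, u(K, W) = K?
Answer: 147648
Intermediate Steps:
M(Y) = -4 + Y
f = 106 (f = 5*20 + 6 = 100 + 6 = 106)
T(g, j) = 39*j (T(g, j) = (-4 + 43)*j = 39*j)
k = 155214 (k = 213 + 155001 = 155214)
k + T(f, -460 - 1*(-266)) = 155214 + 39*(-460 - 1*(-266)) = 155214 + 39*(-460 + 266) = 155214 + 39*(-194) = 155214 - 7566 = 147648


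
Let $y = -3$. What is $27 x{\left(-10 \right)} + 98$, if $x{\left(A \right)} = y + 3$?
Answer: $98$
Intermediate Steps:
$x{\left(A \right)} = 0$ ($x{\left(A \right)} = -3 + 3 = 0$)
$27 x{\left(-10 \right)} + 98 = 27 \cdot 0 + 98 = 0 + 98 = 98$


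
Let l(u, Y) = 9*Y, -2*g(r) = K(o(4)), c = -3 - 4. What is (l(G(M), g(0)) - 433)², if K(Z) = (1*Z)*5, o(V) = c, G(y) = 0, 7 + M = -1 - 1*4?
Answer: 303601/4 ≈ 75900.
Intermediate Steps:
M = -12 (M = -7 + (-1 - 1*4) = -7 + (-1 - 4) = -7 - 5 = -12)
c = -7
o(V) = -7
K(Z) = 5*Z (K(Z) = Z*5 = 5*Z)
g(r) = 35/2 (g(r) = -5*(-7)/2 = -½*(-35) = 35/2)
(l(G(M), g(0)) - 433)² = (9*(35/2) - 433)² = (315/2 - 433)² = (-551/2)² = 303601/4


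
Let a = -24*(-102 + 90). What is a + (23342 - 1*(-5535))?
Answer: 29165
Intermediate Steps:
a = 288 (a = -24*(-12) = 288)
a + (23342 - 1*(-5535)) = 288 + (23342 - 1*(-5535)) = 288 + (23342 + 5535) = 288 + 28877 = 29165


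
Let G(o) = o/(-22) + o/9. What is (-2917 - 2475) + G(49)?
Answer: -1066979/198 ≈ -5388.8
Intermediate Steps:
G(o) = 13*o/198 (G(o) = o*(-1/22) + o*(⅑) = -o/22 + o/9 = 13*o/198)
(-2917 - 2475) + G(49) = (-2917 - 2475) + (13/198)*49 = -5392 + 637/198 = -1066979/198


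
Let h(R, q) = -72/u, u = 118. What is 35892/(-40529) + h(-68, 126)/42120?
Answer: -2477665289/2797716870 ≈ -0.88560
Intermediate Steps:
h(R, q) = -36/59 (h(R, q) = -72/118 = -72*1/118 = -36/59)
35892/(-40529) + h(-68, 126)/42120 = 35892/(-40529) - 36/59/42120 = 35892*(-1/40529) - 36/59*1/42120 = -35892/40529 - 1/69030 = -2477665289/2797716870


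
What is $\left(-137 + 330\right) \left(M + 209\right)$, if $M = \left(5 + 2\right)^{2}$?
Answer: $49794$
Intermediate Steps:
$M = 49$ ($M = 7^{2} = 49$)
$\left(-137 + 330\right) \left(M + 209\right) = \left(-137 + 330\right) \left(49 + 209\right) = 193 \cdot 258 = 49794$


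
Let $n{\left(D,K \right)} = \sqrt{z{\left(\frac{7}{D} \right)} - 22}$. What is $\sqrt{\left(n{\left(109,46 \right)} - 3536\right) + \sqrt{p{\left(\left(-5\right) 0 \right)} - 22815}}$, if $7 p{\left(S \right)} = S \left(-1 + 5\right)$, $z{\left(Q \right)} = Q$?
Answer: $\frac{\sqrt{-42011216 + 109 i \sqrt{260619} + 463359 i \sqrt{15}}}{109} \approx 1.3091 + 59.479 i$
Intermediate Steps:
$n{\left(D,K \right)} = \sqrt{-22 + \frac{7}{D}}$ ($n{\left(D,K \right)} = \sqrt{\frac{7}{D} - 22} = \sqrt{-22 + \frac{7}{D}}$)
$p{\left(S \right)} = \frac{4 S}{7}$ ($p{\left(S \right)} = \frac{S \left(-1 + 5\right)}{7} = \frac{S 4}{7} = \frac{4 S}{7}$)
$\sqrt{\left(n{\left(109,46 \right)} - 3536\right) + \sqrt{p{\left(\left(-5\right) 0 \right)} - 22815}} = \sqrt{\left(\sqrt{-22 + \frac{7}{109}} - 3536\right) + \sqrt{\frac{4 \left(\left(-5\right) 0\right)}{7} - 22815}} = \sqrt{\left(\sqrt{-22 + 7 \cdot \frac{1}{109}} - 3536\right) + \sqrt{\frac{4}{7} \cdot 0 - 22815}} = \sqrt{\left(\sqrt{-22 + \frac{7}{109}} - 3536\right) + \sqrt{0 - 22815}} = \sqrt{\left(\sqrt{- \frac{2391}{109}} - 3536\right) + \sqrt{-22815}} = \sqrt{\left(\frac{i \sqrt{260619}}{109} - 3536\right) + 39 i \sqrt{15}} = \sqrt{\left(-3536 + \frac{i \sqrt{260619}}{109}\right) + 39 i \sqrt{15}} = \sqrt{-3536 + 39 i \sqrt{15} + \frac{i \sqrt{260619}}{109}}$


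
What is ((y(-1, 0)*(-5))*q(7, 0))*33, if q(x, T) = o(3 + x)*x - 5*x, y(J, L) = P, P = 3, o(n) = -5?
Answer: 34650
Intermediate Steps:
y(J, L) = 3
q(x, T) = -10*x (q(x, T) = -5*x - 5*x = -10*x)
((y(-1, 0)*(-5))*q(7, 0))*33 = ((3*(-5))*(-10*7))*33 = -15*(-70)*33 = 1050*33 = 34650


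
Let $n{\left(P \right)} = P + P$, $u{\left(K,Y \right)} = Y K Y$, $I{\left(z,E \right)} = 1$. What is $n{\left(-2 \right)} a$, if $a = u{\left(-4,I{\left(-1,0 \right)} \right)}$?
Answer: $16$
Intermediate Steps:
$u{\left(K,Y \right)} = K Y^{2}$
$n{\left(P \right)} = 2 P$
$a = -4$ ($a = - 4 \cdot 1^{2} = \left(-4\right) 1 = -4$)
$n{\left(-2 \right)} a = 2 \left(-2\right) \left(-4\right) = \left(-4\right) \left(-4\right) = 16$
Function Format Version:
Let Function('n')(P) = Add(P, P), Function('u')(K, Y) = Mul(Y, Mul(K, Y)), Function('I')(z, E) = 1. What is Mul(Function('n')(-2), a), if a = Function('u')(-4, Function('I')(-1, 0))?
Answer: 16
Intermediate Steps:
Function('u')(K, Y) = Mul(K, Pow(Y, 2))
Function('n')(P) = Mul(2, P)
a = -4 (a = Mul(-4, Pow(1, 2)) = Mul(-4, 1) = -4)
Mul(Function('n')(-2), a) = Mul(Mul(2, -2), -4) = Mul(-4, -4) = 16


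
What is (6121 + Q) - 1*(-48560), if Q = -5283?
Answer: 49398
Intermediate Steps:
(6121 + Q) - 1*(-48560) = (6121 - 5283) - 1*(-48560) = 838 + 48560 = 49398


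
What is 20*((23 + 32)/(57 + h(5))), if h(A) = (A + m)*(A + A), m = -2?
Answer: 1100/87 ≈ 12.644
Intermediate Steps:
h(A) = 2*A*(-2 + A) (h(A) = (A - 2)*(A + A) = (-2 + A)*(2*A) = 2*A*(-2 + A))
20*((23 + 32)/(57 + h(5))) = 20*((23 + 32)/(57 + 2*5*(-2 + 5))) = 20*(55/(57 + 2*5*3)) = 20*(55/(57 + 30)) = 20*(55/87) = 1100/87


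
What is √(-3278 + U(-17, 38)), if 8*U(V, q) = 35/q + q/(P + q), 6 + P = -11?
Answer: I*√8348904627/1596 ≈ 57.251*I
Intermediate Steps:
P = -17 (P = -6 - 11 = -17)
U(V, q) = 35/(8*q) + q/(8*(-17 + q)) (U(V, q) = (35/q + q/(-17 + q))/8 = 35/(8*q) + q/(8*(-17 + q)))
√(-3278 + U(-17, 38)) = √(-3278 + (⅛)*(-595 + 38² + 35*38)/(38*(-17 + 38))) = √(-3278 + (⅛)*(1/38)*(-595 + 1444 + 1330)/21) = √(-3278 + (⅛)*(1/38)*(1/21)*2179) = √(-3278 + 2179/6384) = √(-20924573/6384) = I*√8348904627/1596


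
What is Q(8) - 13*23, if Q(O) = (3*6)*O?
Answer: -155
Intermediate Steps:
Q(O) = 18*O
Q(8) - 13*23 = 18*8 - 13*23 = 144 - 299 = -155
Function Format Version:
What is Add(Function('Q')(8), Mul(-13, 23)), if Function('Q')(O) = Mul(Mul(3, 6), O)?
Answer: -155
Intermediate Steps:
Function('Q')(O) = Mul(18, O)
Add(Function('Q')(8), Mul(-13, 23)) = Add(Mul(18, 8), Mul(-13, 23)) = Add(144, -299) = -155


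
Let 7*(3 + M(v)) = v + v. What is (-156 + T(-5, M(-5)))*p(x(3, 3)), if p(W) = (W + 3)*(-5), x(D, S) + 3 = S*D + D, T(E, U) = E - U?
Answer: 65760/7 ≈ 9394.3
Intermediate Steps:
M(v) = -3 + 2*v/7 (M(v) = -3 + (v + v)/7 = -3 + (2*v)/7 = -3 + 2*v/7)
x(D, S) = -3 + D + D*S (x(D, S) = -3 + (S*D + D) = -3 + (D*S + D) = -3 + (D + D*S) = -3 + D + D*S)
p(W) = -15 - 5*W (p(W) = (3 + W)*(-5) = -15 - 5*W)
(-156 + T(-5, M(-5)))*p(x(3, 3)) = (-156 + (-5 - (-3 + (2/7)*(-5))))*(-15 - 5*(-3 + 3 + 3*3)) = (-156 + (-5 - (-3 - 10/7)))*(-15 - 5*(-3 + 3 + 9)) = (-156 + (-5 - 1*(-31/7)))*(-15 - 5*9) = (-156 + (-5 + 31/7))*(-15 - 45) = (-156 - 4/7)*(-60) = -1096/7*(-60) = 65760/7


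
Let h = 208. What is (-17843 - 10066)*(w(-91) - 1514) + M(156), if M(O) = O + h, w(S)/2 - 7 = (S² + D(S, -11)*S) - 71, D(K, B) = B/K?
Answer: -415787918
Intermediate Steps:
w(S) = -150 + 2*S² (w(S) = 14 + 2*((S² + (-11/S)*S) - 71) = 14 + 2*((S² - 11) - 71) = 14 + 2*((-11 + S²) - 71) = 14 + 2*(-82 + S²) = 14 + (-164 + 2*S²) = -150 + 2*S²)
M(O) = 208 + O (M(O) = O + 208 = 208 + O)
(-17843 - 10066)*(w(-91) - 1514) + M(156) = (-17843 - 10066)*((-150 + 2*(-91)²) - 1514) + (208 + 156) = -27909*((-150 + 2*8281) - 1514) + 364 = -27909*((-150 + 16562) - 1514) + 364 = -27909*(16412 - 1514) + 364 = -27909*14898 + 364 = -415788282 + 364 = -415787918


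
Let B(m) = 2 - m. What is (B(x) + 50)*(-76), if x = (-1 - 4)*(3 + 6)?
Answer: -7372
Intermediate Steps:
x = -45 (x = -5*9 = -45)
(B(x) + 50)*(-76) = ((2 - 1*(-45)) + 50)*(-76) = ((2 + 45) + 50)*(-76) = (47 + 50)*(-76) = 97*(-76) = -7372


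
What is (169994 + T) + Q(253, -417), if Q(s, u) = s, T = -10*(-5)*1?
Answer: 170297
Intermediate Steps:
T = 50 (T = 50*1 = 50)
(169994 + T) + Q(253, -417) = (169994 + 50) + 253 = 170044 + 253 = 170297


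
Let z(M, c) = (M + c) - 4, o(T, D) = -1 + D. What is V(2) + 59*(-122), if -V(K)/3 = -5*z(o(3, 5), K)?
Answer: -7168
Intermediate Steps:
z(M, c) = -4 + M + c
V(K) = 15*K (V(K) = -(-15)*(-4 + (-1 + 5) + K) = -(-15)*(-4 + 4 + K) = -(-15)*K = 15*K)
V(2) + 59*(-122) = 15*2 + 59*(-122) = 30 - 7198 = -7168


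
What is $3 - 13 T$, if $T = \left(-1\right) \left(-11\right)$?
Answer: $-140$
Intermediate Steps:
$T = 11$
$3 - 13 T = 3 - 143 = -140$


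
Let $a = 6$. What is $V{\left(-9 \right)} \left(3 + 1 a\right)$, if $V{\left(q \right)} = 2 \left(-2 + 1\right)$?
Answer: $-18$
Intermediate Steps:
$V{\left(q \right)} = -2$ ($V{\left(q \right)} = 2 \left(-1\right) = -2$)
$V{\left(-9 \right)} \left(3 + 1 a\right) = - 2 \left(3 + 1 \cdot 6\right) = - 2 \left(3 + 6\right) = \left(-2\right) 9 = -18$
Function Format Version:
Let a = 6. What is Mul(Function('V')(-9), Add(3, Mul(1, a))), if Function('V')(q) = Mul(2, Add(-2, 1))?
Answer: -18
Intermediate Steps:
Function('V')(q) = -2 (Function('V')(q) = Mul(2, -1) = -2)
Mul(Function('V')(-9), Add(3, Mul(1, a))) = Mul(-2, Add(3, Mul(1, 6))) = Mul(-2, Add(3, 6)) = Mul(-2, 9) = -18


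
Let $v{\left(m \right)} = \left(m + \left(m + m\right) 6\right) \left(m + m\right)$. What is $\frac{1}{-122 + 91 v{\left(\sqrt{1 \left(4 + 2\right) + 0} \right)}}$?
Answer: $\frac{1}{14074} \approx 7.1053 \cdot 10^{-5}$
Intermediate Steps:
$v{\left(m \right)} = 26 m^{2}$ ($v{\left(m \right)} = \left(m + 2 m 6\right) 2 m = \left(m + 12 m\right) 2 m = 13 m 2 m = 26 m^{2}$)
$\frac{1}{-122 + 91 v{\left(\sqrt{1 \left(4 + 2\right) + 0} \right)}} = \frac{1}{-122 + 91 \cdot 26 \left(\sqrt{1 \left(4 + 2\right) + 0}\right)^{2}} = \frac{1}{-122 + 91 \cdot 26 \left(\sqrt{1 \cdot 6 + 0}\right)^{2}} = \frac{1}{-122 + 91 \cdot 26 \left(\sqrt{6 + 0}\right)^{2}} = \frac{1}{-122 + 91 \cdot 26 \left(\sqrt{6}\right)^{2}} = \frac{1}{-122 + 91 \cdot 26 \cdot 6} = \frac{1}{-122 + 91 \cdot 156} = \frac{1}{-122 + 14196} = \frac{1}{14074}$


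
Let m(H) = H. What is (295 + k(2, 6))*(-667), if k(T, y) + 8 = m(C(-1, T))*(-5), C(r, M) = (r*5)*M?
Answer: -224779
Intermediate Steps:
C(r, M) = 5*M*r (C(r, M) = (5*r)*M = 5*M*r)
k(T, y) = -8 + 25*T (k(T, y) = -8 + (5*T*(-1))*(-5) = -8 - 5*T*(-5) = -8 + 25*T)
(295 + k(2, 6))*(-667) = (295 + (-8 + 25*2))*(-667) = (295 + (-8 + 50))*(-667) = (295 + 42)*(-667) = 337*(-667) = -224779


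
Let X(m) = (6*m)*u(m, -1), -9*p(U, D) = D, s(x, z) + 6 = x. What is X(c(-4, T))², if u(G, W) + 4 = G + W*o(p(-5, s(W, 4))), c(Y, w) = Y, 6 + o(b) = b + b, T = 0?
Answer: 65536/9 ≈ 7281.8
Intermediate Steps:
s(x, z) = -6 + x
p(U, D) = -D/9
o(b) = -6 + 2*b (o(b) = -6 + (b + b) = -6 + 2*b)
u(G, W) = -4 + G + W*(-14/3 - 2*W/9) (u(G, W) = -4 + (G + W*(-6 + 2*(-(-6 + W)/9))) = -4 + (G + W*(-6 + 2*(⅔ - W/9))) = -4 + (G + W*(-6 + (4/3 - 2*W/9))) = -4 + (G + W*(-14/3 - 2*W/9)) = -4 + G + W*(-14/3 - 2*W/9))
X(m) = 6*m*(4/9 + m) (X(m) = (6*m)*(-4 + m - 2/9*(-1)*(21 - 1)) = (6*m)*(-4 + m - 2/9*(-1)*20) = (6*m)*(-4 + m + 40/9) = (6*m)*(4/9 + m) = 6*m*(4/9 + m))
X(c(-4, T))² = ((⅔)*(-4)*(4 + 9*(-4)))² = ((⅔)*(-4)*(4 - 36))² = ((⅔)*(-4)*(-32))² = (256/3)² = 65536/9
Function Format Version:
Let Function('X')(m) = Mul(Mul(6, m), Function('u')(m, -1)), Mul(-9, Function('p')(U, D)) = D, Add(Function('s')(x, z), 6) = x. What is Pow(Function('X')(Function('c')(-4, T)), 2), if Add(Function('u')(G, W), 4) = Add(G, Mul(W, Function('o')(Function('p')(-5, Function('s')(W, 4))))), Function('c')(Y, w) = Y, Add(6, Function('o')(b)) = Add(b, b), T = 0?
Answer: Rational(65536, 9) ≈ 7281.8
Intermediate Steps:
Function('s')(x, z) = Add(-6, x)
Function('p')(U, D) = Mul(Rational(-1, 9), D)
Function('o')(b) = Add(-6, Mul(2, b)) (Function('o')(b) = Add(-6, Add(b, b)) = Add(-6, Mul(2, b)))
Function('u')(G, W) = Add(-4, G, Mul(W, Add(Rational(-14, 3), Mul(Rational(-2, 9), W)))) (Function('u')(G, W) = Add(-4, Add(G, Mul(W, Add(-6, Mul(2, Mul(Rational(-1, 9), Add(-6, W))))))) = Add(-4, Add(G, Mul(W, Add(-6, Mul(2, Add(Rational(2, 3), Mul(Rational(-1, 9), W))))))) = Add(-4, Add(G, Mul(W, Add(-6, Add(Rational(4, 3), Mul(Rational(-2, 9), W)))))) = Add(-4, Add(G, Mul(W, Add(Rational(-14, 3), Mul(Rational(-2, 9), W))))) = Add(-4, G, Mul(W, Add(Rational(-14, 3), Mul(Rational(-2, 9), W)))))
Function('X')(m) = Mul(6, m, Add(Rational(4, 9), m)) (Function('X')(m) = Mul(Mul(6, m), Add(-4, m, Mul(Rational(-2, 9), -1, Add(21, -1)))) = Mul(Mul(6, m), Add(-4, m, Mul(Rational(-2, 9), -1, 20))) = Mul(Mul(6, m), Add(-4, m, Rational(40, 9))) = Mul(Mul(6, m), Add(Rational(4, 9), m)) = Mul(6, m, Add(Rational(4, 9), m)))
Pow(Function('X')(Function('c')(-4, T)), 2) = Pow(Mul(Rational(2, 3), -4, Add(4, Mul(9, -4))), 2) = Pow(Mul(Rational(2, 3), -4, Add(4, -36)), 2) = Pow(Mul(Rational(2, 3), -4, -32), 2) = Pow(Rational(256, 3), 2) = Rational(65536, 9)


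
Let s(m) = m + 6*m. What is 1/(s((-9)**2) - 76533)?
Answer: -1/75966 ≈ -1.3164e-5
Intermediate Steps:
s(m) = 7*m
1/(s((-9)**2) - 76533) = 1/(7*(-9)**2 - 76533) = 1/(7*81 - 76533) = 1/(567 - 76533) = 1/(-75966) = -1/75966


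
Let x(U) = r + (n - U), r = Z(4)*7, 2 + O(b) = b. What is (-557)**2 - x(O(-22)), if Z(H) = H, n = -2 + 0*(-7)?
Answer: 310199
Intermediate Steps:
O(b) = -2 + b
n = -2 (n = -2 + 0 = -2)
r = 28 (r = 4*7 = 28)
x(U) = 26 - U (x(U) = 28 + (-2 - U) = 26 - U)
(-557)**2 - x(O(-22)) = (-557)**2 - (26 - (-2 - 22)) = 310249 - (26 - 1*(-24)) = 310249 - (26 + 24) = 310249 - 1*50 = 310249 - 50 = 310199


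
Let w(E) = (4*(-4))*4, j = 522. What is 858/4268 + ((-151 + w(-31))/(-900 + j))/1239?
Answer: 4576762/22714587 ≈ 0.20149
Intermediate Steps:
w(E) = -64 (w(E) = -16*4 = -64)
858/4268 + ((-151 + w(-31))/(-900 + j))/1239 = 858/4268 + ((-151 - 64)/(-900 + 522))/1239 = 858*(1/4268) - 215/(-378)*(1/1239) = 39/194 - 215*(-1/378)*(1/1239) = 39/194 + (215/378)*(1/1239) = 39/194 + 215/468342 = 4576762/22714587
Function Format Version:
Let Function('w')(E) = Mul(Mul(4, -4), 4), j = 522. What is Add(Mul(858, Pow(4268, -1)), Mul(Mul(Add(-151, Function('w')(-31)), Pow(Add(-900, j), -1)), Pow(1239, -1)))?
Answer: Rational(4576762, 22714587) ≈ 0.20149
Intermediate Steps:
Function('w')(E) = -64 (Function('w')(E) = Mul(-16, 4) = -64)
Add(Mul(858, Pow(4268, -1)), Mul(Mul(Add(-151, Function('w')(-31)), Pow(Add(-900, j), -1)), Pow(1239, -1))) = Add(Mul(858, Pow(4268, -1)), Mul(Mul(Add(-151, -64), Pow(Add(-900, 522), -1)), Pow(1239, -1))) = Add(Mul(858, Rational(1, 4268)), Mul(Mul(-215, Pow(-378, -1)), Rational(1, 1239))) = Add(Rational(39, 194), Mul(Mul(-215, Rational(-1, 378)), Rational(1, 1239))) = Add(Rational(39, 194), Mul(Rational(215, 378), Rational(1, 1239))) = Add(Rational(39, 194), Rational(215, 468342)) = Rational(4576762, 22714587)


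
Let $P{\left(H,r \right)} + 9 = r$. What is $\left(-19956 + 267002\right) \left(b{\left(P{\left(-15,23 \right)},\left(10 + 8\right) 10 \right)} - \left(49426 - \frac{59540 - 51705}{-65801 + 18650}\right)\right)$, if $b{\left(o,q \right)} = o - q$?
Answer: $- \frac{577672658799442}{47151} \approx -1.2252 \cdot 10^{10}$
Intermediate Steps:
$P{\left(H,r \right)} = -9 + r$
$\left(-19956 + 267002\right) \left(b{\left(P{\left(-15,23 \right)},\left(10 + 8\right) 10 \right)} - \left(49426 - \frac{59540 - 51705}{-65801 + 18650}\right)\right) = \left(-19956 + 267002\right) \left(\left(\left(-9 + 23\right) - \left(10 + 8\right) 10\right) - \left(49426 - \frac{59540 - 51705}{-65801 + 18650}\right)\right) = 247046 \left(\left(14 - 18 \cdot 10\right) - \left(49426 + \frac{7835}{47151}\right)\right) = 247046 \left(\left(14 - 180\right) + \left(\left(40754 + 7835 \left(- \frac{1}{47151}\right)\right) - 90180\right)\right) = 247046 \left(\left(14 - 180\right) + \left(\left(40754 - \frac{7835}{47151}\right) - 90180\right)\right) = 247046 \left(-166 + \left(\frac{1921584019}{47151} - 90180\right)\right) = 247046 \left(-166 - \frac{2330493161}{47151}\right) = 247046 \left(- \frac{2338320227}{47151}\right) = - \frac{577672658799442}{47151}$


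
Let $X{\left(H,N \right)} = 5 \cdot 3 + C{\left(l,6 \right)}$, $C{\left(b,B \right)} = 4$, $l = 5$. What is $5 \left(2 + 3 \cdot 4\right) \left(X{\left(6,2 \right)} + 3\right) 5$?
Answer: $7700$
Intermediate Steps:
$X{\left(H,N \right)} = 19$ ($X{\left(H,N \right)} = 5 \cdot 3 + 4 = 15 + 4 = 19$)
$5 \left(2 + 3 \cdot 4\right) \left(X{\left(6,2 \right)} + 3\right) 5 = 5 \left(2 + 3 \cdot 4\right) \left(19 + 3\right) 5 = 5 \left(2 + 12\right) 22 \cdot 5 = 5 \cdot 14 \cdot 110 = 70 \cdot 110 = 7700$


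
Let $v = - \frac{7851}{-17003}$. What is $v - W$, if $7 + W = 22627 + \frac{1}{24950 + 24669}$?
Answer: $- \frac{19083467863574}{843671857} \approx -22620.0$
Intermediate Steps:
$W = \frac{1122381781}{49619}$ ($W = -7 + \left(22627 + \frac{1}{24950 + 24669}\right) = -7 + \left(22627 + \frac{1}{49619}\right) = -7 + \frac{1122729114}{49619} = \frac{1122381781}{49619} \approx 22620.0$)
$v = \frac{7851}{17003}$ ($v = \left(-7851\right) \left(- \frac{1}{17003}\right) = \frac{7851}{17003} \approx 0.46174$)
$v - W = \frac{7851}{17003} - \frac{1122381781}{49619} = - \frac{19083467863574}{843671857}$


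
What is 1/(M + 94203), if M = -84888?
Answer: 1/9315 ≈ 0.00010735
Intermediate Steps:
1/(M + 94203) = 1/(-84888 + 94203) = 1/9315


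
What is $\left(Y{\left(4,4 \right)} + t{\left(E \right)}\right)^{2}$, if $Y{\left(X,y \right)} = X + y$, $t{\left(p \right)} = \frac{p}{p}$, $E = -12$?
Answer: $81$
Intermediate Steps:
$t{\left(p \right)} = 1$
$\left(Y{\left(4,4 \right)} + t{\left(E \right)}\right)^{2} = \left(\left(4 + 4\right) + 1\right)^{2} = \left(8 + 1\right)^{2} = 9^{2} = 81$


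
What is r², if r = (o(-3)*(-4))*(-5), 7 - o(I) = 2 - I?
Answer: 1600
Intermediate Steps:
o(I) = 5 + I (o(I) = 7 - (2 - I) = 7 + (-2 + I) = 5 + I)
r = 40 (r = ((5 - 3)*(-4))*(-5) = (2*(-4))*(-5) = -8*(-5) = 40)
r² = 40² = 1600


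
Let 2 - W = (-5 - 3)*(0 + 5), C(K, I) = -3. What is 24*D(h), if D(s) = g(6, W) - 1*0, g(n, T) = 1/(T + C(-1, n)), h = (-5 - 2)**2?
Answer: 8/13 ≈ 0.61539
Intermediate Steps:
h = 49 (h = (-7)**2 = 49)
W = 42 (W = 2 - (-5 - 3)*(0 + 5) = 2 - (-8)*5 = 2 - 1*(-40) = 2 + 40 = 42)
g(n, T) = 1/(-3 + T) (g(n, T) = 1/(T - 3) = 1/(-3 + T))
D(s) = 1/39 (D(s) = 1/(-3 + 42) - 1*0 = 1/39 + 0 = 1/39)
24*D(h) = 24*(1/39) = 8/13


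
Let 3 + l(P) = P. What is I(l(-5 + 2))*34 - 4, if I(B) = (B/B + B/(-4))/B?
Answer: -109/6 ≈ -18.167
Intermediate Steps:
l(P) = -3 + P
I(B) = (1 - B/4)/B (I(B) = (1 + B*(-¼))/B = (1 - B/4)/B)
I(l(-5 + 2))*34 - 4 = ((4 - (-3 + (-5 + 2)))/(4*(-3 + (-5 + 2))))*34 - 4 = ((4 - (-3 - 3))/(4*(-3 - 3)))*34 - 4 = ((¼)*(4 - 1*(-6))/(-6))*34 - 4 = ((¼)*(-⅙)*(4 + 6))*34 - 4 = ((¼)*(-⅙)*10)*34 - 4 = -5/12*34 - 4 = -85/6 - 4 = -109/6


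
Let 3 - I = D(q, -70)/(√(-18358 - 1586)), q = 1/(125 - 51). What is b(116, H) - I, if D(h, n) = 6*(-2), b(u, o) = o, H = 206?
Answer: 203 + I*√554/277 ≈ 203.0 + 0.084972*I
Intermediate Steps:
q = 1/74 ≈ 0.013514
D(h, n) = -12
I = 3 - I*√554/277 (I = 3 - (-12)/(√(-18358 - 1586)) = 3 - (-12)/(√(-19944)) = 3 - (-12)/(6*I*√554) = 3 - (-12)*(-I*√554/3324) = 3 - I*√554/277 ≈ 3.0 - 0.084972*I)
b(116, H) - I = 206 - (3 - I*√554/277) = 206 + (-3 + I*√554/277) = 203 + I*√554/277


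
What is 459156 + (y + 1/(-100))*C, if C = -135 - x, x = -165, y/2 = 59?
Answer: 4626957/10 ≈ 4.6270e+5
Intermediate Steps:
y = 118 (y = 2*59 = 118)
C = 30 (C = -135 - 1*(-165) = -135 + 165 = 30)
459156 + (y + 1/(-100))*C = 459156 + (118 + 1/(-100))*30 = 459156 + (118 - 1/100)*30 = 459156 + (11799/100)*30 = 459156 + 35397/10 = 4626957/10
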